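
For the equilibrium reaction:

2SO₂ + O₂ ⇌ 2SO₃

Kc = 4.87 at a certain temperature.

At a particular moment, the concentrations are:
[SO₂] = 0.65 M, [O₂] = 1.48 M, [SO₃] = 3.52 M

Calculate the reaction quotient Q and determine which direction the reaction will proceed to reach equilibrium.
Q = 19.815, Q > K, reaction proceeds reverse (toward reactants)

Q = ([SO₃]^2) / ([SO₂]^2 × [O₂])
  = ((3.52)^2) / ((0.65)^2·(1.48)) = 12.39/0.6253 = 19.82
Since Q = 19.82 > Kc = 4.87, the reaction proceeds reverse (toward reactants) to reach equilibrium.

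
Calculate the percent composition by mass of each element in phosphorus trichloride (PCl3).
P: 22.55%, Cl: 77.45%

Molar mass of PCl3 = 137.32 g/mol
% P = (1 × 30.97) / 137.32 × 100% = 30.97 / 137.32 × 100% = 22.55%
% Cl = (3 × 35.45) / 137.32 × 100% = 106.35 / 137.32 × 100% = 77.45%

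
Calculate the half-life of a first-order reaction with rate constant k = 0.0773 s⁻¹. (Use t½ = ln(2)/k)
8.97 s

t½ = ln(2)/k = 0.6931/0.0773 = 8.97 s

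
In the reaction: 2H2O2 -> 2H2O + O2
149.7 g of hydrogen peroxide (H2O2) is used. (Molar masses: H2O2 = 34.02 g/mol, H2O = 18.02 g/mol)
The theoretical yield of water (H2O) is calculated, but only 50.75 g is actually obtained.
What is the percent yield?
Moles of H2O2 = 149.7 g ÷ 34.02 g/mol = 4.40035 mol
Mole ratio: 2 mol H2O / 2 mol H2O2
Moles of H2O = 4.40035 × (2/2) = 4.40035 mol
Theoretical yield = 4.40035 mol × 18.02 g/mol = 79.294 g
Actual yield = 50.75 g
Percent yield = (50.75 / 79.294) × 100% = 64.0%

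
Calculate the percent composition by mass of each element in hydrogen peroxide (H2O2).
H: 5.93%, O: 94.06%

Molar mass of H2O2 = 34.02 g/mol
% H = (2 × 1.008) / 34.02 × 100% = 2.016 / 34.02 × 100% = 5.93%
% O = (2 × 16.0) / 34.02 × 100% = 32 / 34.02 × 100% = 94.06%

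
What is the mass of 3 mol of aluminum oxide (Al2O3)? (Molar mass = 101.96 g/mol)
Mass = 3 mol × 101.96 g/mol = 305.9 g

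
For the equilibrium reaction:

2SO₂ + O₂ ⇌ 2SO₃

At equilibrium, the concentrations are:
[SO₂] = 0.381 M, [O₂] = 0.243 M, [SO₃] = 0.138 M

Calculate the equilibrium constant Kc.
K_c = 0.5399

Kc = ([SO₃]^2) / ([SO₂]^2 × [O₂])
   = ((0.138)^2) / ((0.381)^2·(0.243))
   = 0.019044 / 0.035274 = 0.5399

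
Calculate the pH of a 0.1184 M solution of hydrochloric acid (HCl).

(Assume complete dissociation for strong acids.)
pH = 0.93

[H⁺] = 0.1184 M for strong acid. pH = -log[H⁺] = -log(0.1184)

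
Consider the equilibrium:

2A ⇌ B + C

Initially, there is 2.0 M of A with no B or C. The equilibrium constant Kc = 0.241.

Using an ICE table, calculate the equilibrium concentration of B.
[B] = 0.495 M

ICE: [A] = 2.0 − 2x, [B] = [C] = x.
Kc = x²/(2.0 − 2x)² = 0.241 ⇒ √Kc = x/(2.0 − 2x).
x = √0.241·2.0/(1 + 2√0.241) = 0.49092·2.0/1.9818 = 0.49542.
[B] = x = 0.495 M.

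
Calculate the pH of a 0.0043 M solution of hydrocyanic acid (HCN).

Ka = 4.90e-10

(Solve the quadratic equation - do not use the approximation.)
pH = 5.84

x² + Ka×x - Ka×C = 0. Using quadratic formula: [H⁺] = 1.4513e-06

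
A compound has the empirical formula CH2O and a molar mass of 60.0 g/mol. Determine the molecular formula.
Empirical formula mass of CH2O = 30.03 g/mol
Multiplier = 60.0 / 30.03 ≈ 2
Molecular formula = (CH2O) × 2 = C2H4O2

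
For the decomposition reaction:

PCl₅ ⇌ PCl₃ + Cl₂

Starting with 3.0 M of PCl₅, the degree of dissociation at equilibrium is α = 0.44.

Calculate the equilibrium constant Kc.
K_c = 1.0371

x = α·[A]₀ = 0.44 × 3.0 = 1.32 M dissociated.
At eq: [PCl₅] = 3.0 − 1.32 = 1.68 M; [PCl₃] = [Cl₂] = x = 1.32 M.
Kc = [PCl₃][Cl₂]/[PCl₅] = (1.32)²/1.68 = 1.037.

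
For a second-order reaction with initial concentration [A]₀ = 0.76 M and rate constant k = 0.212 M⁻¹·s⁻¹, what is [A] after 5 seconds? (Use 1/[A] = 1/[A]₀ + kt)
0.4209 M

1/[A] = 1/[A]₀ + k·t = 1/0.76 + (0.212)·(5) = 1.3158 + 1.0600 = 2.3758
[A] = 1/2.3758 = 0.4209 M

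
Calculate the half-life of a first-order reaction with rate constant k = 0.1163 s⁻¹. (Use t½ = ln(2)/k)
5.96 s

t½ = ln(2)/k = 0.6931/0.1163 = 5.96 s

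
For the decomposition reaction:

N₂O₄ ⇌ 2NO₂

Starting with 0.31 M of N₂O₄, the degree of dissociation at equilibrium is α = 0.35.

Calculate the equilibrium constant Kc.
K_c = 0.2337

x = α·[A]₀ = 0.35 × 0.31 = 0.1085 M dissociated.
At eq: [N₂O₄] = 0.31 − 0.1085 = 0.2015 M; [NO₂] = 2x = 0.217 M.
Kc = [NO₂]²/[N₂O₄] = (0.217)²/0.2015 = 0.2337.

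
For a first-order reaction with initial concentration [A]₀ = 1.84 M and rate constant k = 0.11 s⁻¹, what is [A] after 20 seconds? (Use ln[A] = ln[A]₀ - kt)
0.2039 M

ln[A] = ln[A]₀ - k·t = ln(1.84) - (0.11)·(20) = 0.6098 - 2.2000 = -1.5902
[A] = e^(-1.5902) = 0.2039 M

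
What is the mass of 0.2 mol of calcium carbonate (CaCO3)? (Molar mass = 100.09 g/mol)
Mass = 0.2 mol × 100.09 g/mol = 20.02 g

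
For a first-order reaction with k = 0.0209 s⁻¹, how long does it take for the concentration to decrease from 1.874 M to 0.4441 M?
68.89 s

From ln[A] = ln[A]₀ - k·t: t = ln([A]₀/[A])/k = ln(1.874/0.4441)/0.0209 = ln(4.2198)/0.0209 = 1.4398/0.0209 = 68.89 s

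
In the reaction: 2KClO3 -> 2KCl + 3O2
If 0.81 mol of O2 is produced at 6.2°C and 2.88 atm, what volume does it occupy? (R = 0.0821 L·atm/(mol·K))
T = 6.2°C + 273.15 = 279.35 K
V = nRT/P = (0.81 × 0.0821 × 279.35) / 2.88
V = 6.45 L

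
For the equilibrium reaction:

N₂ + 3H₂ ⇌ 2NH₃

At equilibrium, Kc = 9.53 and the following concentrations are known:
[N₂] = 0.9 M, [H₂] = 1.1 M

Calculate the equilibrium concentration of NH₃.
[NH₃] = 3.3788 M

Kc = ([NH₃]^2) / ([N₂] × [H₂]^3) = 9.53
[NH₃]^2 = Kc · (reactant terms)/(other product terms) = 9.53 · 1.1979 / 1 = 11.416
[NH₃] = (11.416)^(1/2) = 3.3788 M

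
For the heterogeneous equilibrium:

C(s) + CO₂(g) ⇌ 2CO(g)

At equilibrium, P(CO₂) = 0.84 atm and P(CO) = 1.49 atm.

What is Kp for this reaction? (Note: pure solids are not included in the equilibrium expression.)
K_p = 2.643

Solid C is excluded.
Kp = P(CO)²/P(CO₂) = (1.49)²/0.84 = 2.22/0.84 = 2.643.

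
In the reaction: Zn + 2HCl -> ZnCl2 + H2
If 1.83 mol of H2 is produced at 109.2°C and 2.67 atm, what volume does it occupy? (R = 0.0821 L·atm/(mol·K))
T = 109.2°C + 273.15 = 382.35 K
V = nRT/P = (1.83 × 0.0821 × 382.35) / 2.67
V = 21.52 L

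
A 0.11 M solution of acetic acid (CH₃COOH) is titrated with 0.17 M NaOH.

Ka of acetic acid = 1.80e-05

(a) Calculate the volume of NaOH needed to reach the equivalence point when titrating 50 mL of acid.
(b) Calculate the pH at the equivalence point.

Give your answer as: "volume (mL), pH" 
V = 32.4 mL, pH = 8.78

(a) At equivalence: moles acid = moles base.
moles acid = 0.11 × 0.05 = 0.0055 mol; V_NaOH = 0.0055/0.17 = 0.03235 L = 32.4 mL.
(b) At equivalence, all acid → conjugate base A⁻ at [A⁻] = 0.0055/0.08235 = 0.06679 M.
Kb = Kw/Ka = 1.0e-14/1.80e-05 = 5.556e-10; [OH⁻] = √(Kb·[A⁻]) = 6.091e-06; pOH = 5.22; pH = 14 − pOH = 8.78.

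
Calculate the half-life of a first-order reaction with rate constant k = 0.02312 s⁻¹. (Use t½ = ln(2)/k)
29.98 s

t½ = ln(2)/k = 0.6931/0.02312 = 29.98 s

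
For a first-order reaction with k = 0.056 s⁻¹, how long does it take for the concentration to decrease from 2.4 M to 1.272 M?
11.34 s

From ln[A] = ln[A]₀ - k·t: t = ln([A]₀/[A])/k = ln(2.4/1.272)/0.056 = ln(1.8868)/0.056 = 0.6349/0.056 = 11.34 s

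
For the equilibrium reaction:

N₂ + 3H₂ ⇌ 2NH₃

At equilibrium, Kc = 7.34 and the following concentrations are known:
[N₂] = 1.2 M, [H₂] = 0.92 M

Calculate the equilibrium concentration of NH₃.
[NH₃] = 2.6189 M

Kc = ([NH₃]^2) / ([N₂] × [H₂]^3) = 7.34
[NH₃]^2 = Kc · (reactant terms)/(other product terms) = 7.34 · 0.93443 / 1 = 6.8587
[NH₃] = (6.8587)^(1/2) = 2.6189 M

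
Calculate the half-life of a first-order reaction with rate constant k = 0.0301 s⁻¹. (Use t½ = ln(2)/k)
23.03 s

t½ = ln(2)/k = 0.6931/0.0301 = 23.03 s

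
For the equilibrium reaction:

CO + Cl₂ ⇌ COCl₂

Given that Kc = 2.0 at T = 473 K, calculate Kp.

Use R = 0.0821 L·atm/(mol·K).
K_p = 0.0515

Δn = (moles gaseous products) − (moles gaseous reactants) = -1
T = 473 K; RT = 0.0821 × 473 = 38.8333
Kp = Kc·(RT)^Δn = 2.0 × (38.8333)^-1 = 2.0 × 0.0257511 = 0.0515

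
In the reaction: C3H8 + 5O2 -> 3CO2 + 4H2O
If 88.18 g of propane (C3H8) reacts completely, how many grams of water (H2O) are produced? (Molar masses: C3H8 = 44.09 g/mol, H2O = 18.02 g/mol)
Moles of C3H8 = 88.18 g ÷ 44.09 g/mol = 2 mol
Mole ratio: 4 mol H2O / 1 mol C3H8
Moles of H2O = 2 × (4/1) = 8 mol
Mass of H2O = 8 mol × 18.02 g/mol = 144.2 g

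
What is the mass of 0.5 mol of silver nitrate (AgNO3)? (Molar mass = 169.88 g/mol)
Mass = 0.5 mol × 169.88 g/mol = 84.94 g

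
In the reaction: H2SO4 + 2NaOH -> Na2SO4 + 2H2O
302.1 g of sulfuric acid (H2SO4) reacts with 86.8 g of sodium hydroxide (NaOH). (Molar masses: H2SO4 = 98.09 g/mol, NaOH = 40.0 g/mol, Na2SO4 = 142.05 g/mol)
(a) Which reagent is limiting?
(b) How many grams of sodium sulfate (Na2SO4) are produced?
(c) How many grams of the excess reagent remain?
(a) NaOH, (b) 154.1 g, (c) 195.7 g

Moles of H2SO4 = 302.1 g ÷ 98.09 g/mol = 3.07982 mol
Moles of NaOH = 86.8 g ÷ 40.0 g/mol = 2.17 mol
Moles ÷ coefficient: H2SO4: 3.07982/1 = 3.08, NaOH: 2.17/2 = 1.085
(a) NaOH has the smaller value, so NaOH is the limiting reagent.
(b) Moles of Na2SO4 = 2.17 mol NaOH × (1/2) = 1.085 mol; mass = 1.085 mol × 142.05 g/mol = 154.1 g
(c) H2SO4 consumed = 2.17 × (1/2) = 1.085 mol; remaining = 3.07982 − 1.085 = 1.99482 mol; mass = 1.99482 mol × 98.09 g/mol = 195.7 g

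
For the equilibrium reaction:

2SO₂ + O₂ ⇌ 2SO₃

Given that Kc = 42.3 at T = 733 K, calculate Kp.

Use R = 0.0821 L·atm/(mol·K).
K_p = 0.7029

Δn = (moles gaseous products) − (moles gaseous reactants) = -1
T = 733 K; RT = 0.0821 × 733 = 60.1793
Kp = Kc·(RT)^Δn = 42.3 × (60.1793)^-1 = 42.3 × 0.016617 = 0.7029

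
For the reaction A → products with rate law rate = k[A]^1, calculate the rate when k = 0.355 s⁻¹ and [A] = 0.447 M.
0.1587 M/s

rate = k·[A]^1 = 0.355·(0.447)^1 = 0.355·0.447 = 0.1587 M/s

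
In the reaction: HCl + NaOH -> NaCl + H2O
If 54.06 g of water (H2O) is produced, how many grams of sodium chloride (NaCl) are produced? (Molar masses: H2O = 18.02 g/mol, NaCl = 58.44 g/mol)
Moles of H2O = 54.06 g ÷ 18.02 g/mol = 3 mol
Mole ratio: 1 mol NaCl / 1 mol H2O
Moles of NaCl = 3 × (1/1) = 3 mol
Mass of NaCl = 3 mol × 58.44 g/mol = 175.3 g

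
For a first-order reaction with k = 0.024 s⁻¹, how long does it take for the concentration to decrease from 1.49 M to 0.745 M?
28.88 s

From ln[A] = ln[A]₀ - k·t: t = ln([A]₀/[A])/k = ln(1.49/0.745)/0.024 = ln(2.0000)/0.024 = 0.6931/0.024 = 28.88 s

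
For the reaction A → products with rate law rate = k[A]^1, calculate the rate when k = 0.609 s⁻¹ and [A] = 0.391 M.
0.2381 M/s

rate = k·[A]^1 = 0.609·(0.391)^1 = 0.609·0.391 = 0.2381 M/s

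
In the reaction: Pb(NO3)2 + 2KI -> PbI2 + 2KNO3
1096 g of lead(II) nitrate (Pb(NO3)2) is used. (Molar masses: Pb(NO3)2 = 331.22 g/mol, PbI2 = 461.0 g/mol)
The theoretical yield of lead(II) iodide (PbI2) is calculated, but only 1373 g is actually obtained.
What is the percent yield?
Moles of Pb(NO3)2 = 1096 g ÷ 331.22 g/mol = 3.30898 mol
Mole ratio: 1 mol PbI2 / 1 mol Pb(NO3)2
Moles of PbI2 = 3.30898 × (1/1) = 3.30898 mol
Theoretical yield = 3.30898 mol × 461.0 g/mol = 1525.4 g
Actual yield = 1373 g
Percent yield = (1373 / 1525.4) × 100% = 90.0%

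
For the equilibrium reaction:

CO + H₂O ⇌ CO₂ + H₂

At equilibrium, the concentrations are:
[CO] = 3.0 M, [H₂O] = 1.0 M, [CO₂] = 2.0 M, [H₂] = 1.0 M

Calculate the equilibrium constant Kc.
K_c = 0.6667

Kc = ([CO₂] × [H₂]) / ([CO] × [H₂O])
   = ((2.0)·(1.0)) / ((3.0)·(1.0))
   = 2 / 3 = 0.6667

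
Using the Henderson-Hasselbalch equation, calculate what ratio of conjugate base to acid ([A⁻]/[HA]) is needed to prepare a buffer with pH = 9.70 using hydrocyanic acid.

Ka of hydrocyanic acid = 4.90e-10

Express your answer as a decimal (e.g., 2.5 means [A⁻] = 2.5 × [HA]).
[A⁻]/[HA] = 2.456

pKa = −log(4.90e-10) = 9.3098. pH = pKa + log([A⁻]/[HA]). 9.70 = 9.3098 + log(ratio). log(ratio) = 9.70 − 9.3098 = 0.3902. ratio = 10^(0.3902) = 2.456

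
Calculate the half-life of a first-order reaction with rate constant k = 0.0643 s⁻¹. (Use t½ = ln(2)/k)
10.78 s

t½ = ln(2)/k = 0.6931/0.0643 = 10.78 s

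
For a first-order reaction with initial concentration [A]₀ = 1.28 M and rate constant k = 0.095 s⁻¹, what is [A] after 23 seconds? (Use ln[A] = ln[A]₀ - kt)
0.1440 M

ln[A] = ln[A]₀ - k·t = ln(1.28) - (0.095)·(23) = 0.2469 - 2.1850 = -1.9381
[A] = e^(-1.9381) = 0.1440 M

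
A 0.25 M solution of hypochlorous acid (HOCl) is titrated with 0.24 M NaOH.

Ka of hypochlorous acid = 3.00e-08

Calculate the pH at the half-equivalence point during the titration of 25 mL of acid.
pH = pKa = 7.52

At the half-equivalence point, [HA] = [A⁻], so by Henderson–Hasselbalch pH = pKa + log(1) = pKa.
pKa = −log(3.00e-08) = 7.52.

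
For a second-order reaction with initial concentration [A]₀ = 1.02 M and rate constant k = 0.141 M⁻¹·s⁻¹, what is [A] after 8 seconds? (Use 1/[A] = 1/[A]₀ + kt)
0.4743 M

1/[A] = 1/[A]₀ + k·t = 1/1.02 + (0.141)·(8) = 0.9804 + 1.1280 = 2.1084
[A] = 1/2.1084 = 0.4743 M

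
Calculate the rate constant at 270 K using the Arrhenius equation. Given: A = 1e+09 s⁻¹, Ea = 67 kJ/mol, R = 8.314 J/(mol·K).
1.09e-04 s⁻¹

k = A·exp(-Ea/(R·T)) = 1e+09·exp(-67000/(8.314·270)) = 1e+09·exp(-29.8470) = 1e+09·1.0904e-13 = 1.09e-04 s⁻¹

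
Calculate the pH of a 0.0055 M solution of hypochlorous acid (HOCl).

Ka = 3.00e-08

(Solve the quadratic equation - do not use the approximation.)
pH = 4.89

x² + Ka×x - Ka×C = 0. Using quadratic formula: [H⁺] = 1.2830e-05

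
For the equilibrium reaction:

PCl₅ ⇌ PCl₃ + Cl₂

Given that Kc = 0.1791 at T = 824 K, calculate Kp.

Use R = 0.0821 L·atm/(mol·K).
K_p = 12.1162

Δn = (moles gaseous products) − (moles gaseous reactants) = 1
T = 824 K; RT = 0.0821 × 824 = 67.6504
Kp = Kc·(RT)^Δn = 0.1791 × (67.6504)^1 = 0.1791 × 67.6504 = 12.1162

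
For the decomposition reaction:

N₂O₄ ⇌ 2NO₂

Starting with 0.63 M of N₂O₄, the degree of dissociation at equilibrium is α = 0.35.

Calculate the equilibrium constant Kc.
K_c = 0.4749

x = α·[A]₀ = 0.35 × 0.63 = 0.2205 M dissociated.
At eq: [N₂O₄] = 0.63 − 0.2205 = 0.4095 M; [NO₂] = 2x = 0.441 M.
Kc = [NO₂]²/[N₂O₄] = (0.441)²/0.4095 = 0.4749.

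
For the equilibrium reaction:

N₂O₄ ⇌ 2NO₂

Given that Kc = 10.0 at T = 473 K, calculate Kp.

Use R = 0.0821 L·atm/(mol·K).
K_p = 388.3330

Δn = (moles gaseous products) − (moles gaseous reactants) = 1
T = 473 K; RT = 0.0821 × 473 = 38.8333
Kp = Kc·(RT)^Δn = 10.0 × (38.8333)^1 = 10.0 × 38.8333 = 388.3330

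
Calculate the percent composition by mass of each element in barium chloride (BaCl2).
Ba: 65.95%, Cl: 34.05%

Molar mass of BaCl2 = 208.23 g/mol
% Ba = (1 × 137.33) / 208.23 × 100% = 137.33 / 208.23 × 100% = 65.95%
% Cl = (2 × 35.45) / 208.23 × 100% = 70.9 / 208.23 × 100% = 34.05%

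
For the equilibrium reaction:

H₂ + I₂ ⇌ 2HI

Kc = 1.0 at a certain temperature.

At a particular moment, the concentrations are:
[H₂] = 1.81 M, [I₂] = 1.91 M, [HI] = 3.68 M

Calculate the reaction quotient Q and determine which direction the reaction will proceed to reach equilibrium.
Q = 3.917, Q > K, reaction proceeds reverse (toward reactants)

Q = ([HI]^2) / ([H₂] × [I₂])
  = ((3.68)^2) / ((1.81)·(1.91)) = 13.542/3.4571 = 3.917
Since Q = 3.917 > Kc = 1.0, the reaction proceeds reverse (toward reactants) to reach equilibrium.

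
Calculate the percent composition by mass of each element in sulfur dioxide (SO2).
S: 50.05%, O: 49.95%

Molar mass of SO2 = 64.07 g/mol
% S = (1 × 32.07) / 64.07 × 100% = 32.07 / 64.07 × 100% = 50.05%
% O = (2 × 16.0) / 64.07 × 100% = 32 / 64.07 × 100% = 49.95%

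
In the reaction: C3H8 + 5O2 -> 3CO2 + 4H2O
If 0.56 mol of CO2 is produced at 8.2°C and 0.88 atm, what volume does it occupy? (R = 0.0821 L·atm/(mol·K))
T = 8.2°C + 273.15 = 281.35 K
V = nRT/P = (0.56 × 0.0821 × 281.35) / 0.88
V = 14.70 L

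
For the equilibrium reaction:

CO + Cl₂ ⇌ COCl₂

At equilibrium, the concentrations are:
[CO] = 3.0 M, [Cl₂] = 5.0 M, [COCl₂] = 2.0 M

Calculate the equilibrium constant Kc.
K_c = 0.1333

Kc = ([COCl₂]) / ([CO] × [Cl₂])
   = ((2.0)) / ((3.0)·(5.0))
   = 2 / 15 = 0.1333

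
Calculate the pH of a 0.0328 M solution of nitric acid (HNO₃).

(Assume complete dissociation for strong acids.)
pH = 1.48

[H⁺] = 0.0328 M for strong acid. pH = -log[H⁺] = -log(0.0328)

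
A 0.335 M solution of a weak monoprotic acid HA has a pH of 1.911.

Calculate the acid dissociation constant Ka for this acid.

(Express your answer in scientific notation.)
K_a = 4.67e-04

[H⁺] = 10^(−pH) = 10^(−1.911) = 1.227e-02 M. For HA ⇌ H⁺ + A⁻, Ka = x²/(C − x) = (1.227e-02)²/(0.335 − 1.227e-02) = 4.67e-04.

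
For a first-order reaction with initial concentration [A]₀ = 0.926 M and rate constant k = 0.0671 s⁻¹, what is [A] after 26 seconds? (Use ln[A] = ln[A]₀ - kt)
0.1618 M

ln[A] = ln[A]₀ - k·t = ln(0.926) - (0.0671)·(26) = -0.0769 - 1.7446 = -1.8215
[A] = e^(-1.8215) = 0.1618 M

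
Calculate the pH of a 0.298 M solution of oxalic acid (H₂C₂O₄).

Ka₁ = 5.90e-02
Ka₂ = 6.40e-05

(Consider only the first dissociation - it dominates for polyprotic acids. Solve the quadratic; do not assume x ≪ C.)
pH = 0.97

x² + Ka₁·x − Ka₁·C = 0 with Ka₁ = 5.90e-02, C = 0.298.
x = (−Ka₁ + √(Ka₁² + 4·Ka₁·C))/2 = 1.0634e-01 M, so pH = 0.97.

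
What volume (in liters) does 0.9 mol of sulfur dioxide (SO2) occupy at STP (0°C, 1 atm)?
At STP, 1 mol of gas occupies 22.4 L
Volume = 0.9 mol × 22.4 L/mol = 20.16 L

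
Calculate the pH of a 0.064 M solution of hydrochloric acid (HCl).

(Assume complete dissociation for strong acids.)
pH = 1.19

[H⁺] = 0.064 M for strong acid. pH = -log[H⁺] = -log(0.064)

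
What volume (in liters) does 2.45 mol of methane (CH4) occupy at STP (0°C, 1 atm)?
At STP, 1 mol of gas occupies 22.4 L
Volume = 2.45 mol × 22.4 L/mol = 54.88 L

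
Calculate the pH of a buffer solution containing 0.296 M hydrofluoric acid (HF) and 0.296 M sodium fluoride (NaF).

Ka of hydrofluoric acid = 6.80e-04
pH = 3.17

pKa = -log(6.80e-04) = 3.17. pH = pKa + log([A⁻]/[HA]) = 3.17 + log(0.296/0.296)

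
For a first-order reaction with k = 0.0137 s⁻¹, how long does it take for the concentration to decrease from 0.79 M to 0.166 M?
113.87 s

From ln[A] = ln[A]₀ - k·t: t = ln([A]₀/[A])/k = ln(0.79/0.166)/0.0137 = ln(4.7590)/0.0137 = 1.5600/0.0137 = 113.87 s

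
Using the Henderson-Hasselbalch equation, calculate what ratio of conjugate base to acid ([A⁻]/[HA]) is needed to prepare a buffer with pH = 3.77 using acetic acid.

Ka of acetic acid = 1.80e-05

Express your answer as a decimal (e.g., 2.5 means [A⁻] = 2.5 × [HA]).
[A⁻]/[HA] = 0.106

pKa = −log(1.80e-05) = 4.7447. pH = pKa + log([A⁻]/[HA]). 3.77 = 4.7447 + log(ratio). log(ratio) = 3.77 − 4.7447 = -0.9747. ratio = 10^(-0.9747) = 0.106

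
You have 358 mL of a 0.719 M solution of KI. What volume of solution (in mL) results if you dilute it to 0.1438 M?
Using M₁V₁ = M₂V₂:
0.719 × 358 = 0.1438 × V₂
V₂ = (0.719 × 358) / 0.1438 = 1790 mL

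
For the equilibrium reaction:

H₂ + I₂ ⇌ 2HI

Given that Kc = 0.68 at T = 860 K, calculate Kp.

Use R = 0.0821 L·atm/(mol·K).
K_p = 0.6800

Δn = (moles gaseous products) − (moles gaseous reactants) = 0
T = 860 K; RT = 0.0821 × 860 = 70.606
Kp = Kc·(RT)^Δn = 0.68 × (70.606)^0 = 0.68 × 1 = 0.6800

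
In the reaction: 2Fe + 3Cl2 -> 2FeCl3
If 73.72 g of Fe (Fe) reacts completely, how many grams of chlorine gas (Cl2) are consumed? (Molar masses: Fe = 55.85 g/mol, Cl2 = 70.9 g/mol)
Moles of Fe = 73.72 g ÷ 55.85 g/mol = 1.31996 mol
Mole ratio: 3 mol Cl2 / 2 mol Fe
Moles of Cl2 = 1.31996 × (3/2) = 1.97995 mol
Mass of Cl2 = 1.97995 mol × 70.9 g/mol = 140.4 g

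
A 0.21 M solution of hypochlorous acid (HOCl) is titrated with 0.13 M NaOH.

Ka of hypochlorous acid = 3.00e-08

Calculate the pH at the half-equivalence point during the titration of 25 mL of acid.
pH = pKa = 7.52

At the half-equivalence point, [HA] = [A⁻], so by Henderson–Hasselbalch pH = pKa + log(1) = pKa.
pKa = −log(3.00e-08) = 7.52.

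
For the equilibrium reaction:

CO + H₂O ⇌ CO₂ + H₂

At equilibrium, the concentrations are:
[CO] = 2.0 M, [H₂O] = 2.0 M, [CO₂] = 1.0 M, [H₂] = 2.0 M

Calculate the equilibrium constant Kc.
K_c = 0.5000

Kc = ([CO₂] × [H₂]) / ([CO] × [H₂O])
   = ((1.0)·(2.0)) / ((2.0)·(2.0))
   = 2 / 4 = 0.5000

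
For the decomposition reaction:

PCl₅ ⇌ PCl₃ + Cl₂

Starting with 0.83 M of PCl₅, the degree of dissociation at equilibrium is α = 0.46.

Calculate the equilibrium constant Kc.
K_c = 0.3252

x = α·[A]₀ = 0.46 × 0.83 = 0.3818 M dissociated.
At eq: [PCl₅] = 0.83 − 0.3818 = 0.4482 M; [PCl₃] = [Cl₂] = x = 0.3818 M.
Kc = [PCl₃][Cl₂]/[PCl₅] = (0.3818)²/0.4482 = 0.3252.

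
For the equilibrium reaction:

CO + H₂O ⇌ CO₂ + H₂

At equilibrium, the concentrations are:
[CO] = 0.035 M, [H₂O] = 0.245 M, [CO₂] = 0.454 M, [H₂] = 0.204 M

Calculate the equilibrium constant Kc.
K_c = 10.8007

Kc = ([CO₂] × [H₂]) / ([CO] × [H₂O])
   = ((0.454)·(0.204)) / ((0.035)·(0.245))
   = 0.092616 / 0.008575 = 10.8007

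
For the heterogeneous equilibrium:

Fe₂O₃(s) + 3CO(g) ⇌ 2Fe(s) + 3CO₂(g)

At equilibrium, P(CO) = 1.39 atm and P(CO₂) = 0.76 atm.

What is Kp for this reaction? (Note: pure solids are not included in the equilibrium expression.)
K_p = 0.163

Solids (Fe₂O₃, Fe) are excluded.
Kp = P(CO₂)³/P(CO)³ = (0.76)³/(1.39)³ = 0.439/2.686 = 0.163.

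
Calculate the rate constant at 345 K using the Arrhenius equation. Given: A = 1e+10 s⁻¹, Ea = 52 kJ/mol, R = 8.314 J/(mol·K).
1.34e+02 s⁻¹

k = A·exp(-Ea/(R·T)) = 1e+10·exp(-52000/(8.314·345)) = 1e+10·exp(-18.1290) = 1e+10·1.3387e-08 = 1.34e+02 s⁻¹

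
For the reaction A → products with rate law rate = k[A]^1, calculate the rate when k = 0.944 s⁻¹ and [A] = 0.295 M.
0.2785 M/s

rate = k·[A]^1 = 0.944·(0.295)^1 = 0.944·0.295 = 0.2785 M/s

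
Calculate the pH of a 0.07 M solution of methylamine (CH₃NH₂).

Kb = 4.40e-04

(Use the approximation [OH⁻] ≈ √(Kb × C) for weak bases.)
pH = 11.74

[OH⁻] = √(Kb × C) = √(4.40e-04 × 0.07) = 5.5498e-03. pOH = 2.26, pH = 14 - pOH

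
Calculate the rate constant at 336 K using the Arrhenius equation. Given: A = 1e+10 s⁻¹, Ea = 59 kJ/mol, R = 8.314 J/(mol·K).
6.72e+00 s⁻¹

k = A·exp(-Ea/(R·T)) = 1e+10·exp(-59000/(8.314·336)) = 1e+10·exp(-21.1204) = 1e+10·6.7223e-10 = 6.72e+00 s⁻¹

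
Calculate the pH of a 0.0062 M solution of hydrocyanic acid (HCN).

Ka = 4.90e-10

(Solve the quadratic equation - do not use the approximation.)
pH = 5.76

x² + Ka×x - Ka×C = 0. Using quadratic formula: [H⁺] = 1.7427e-06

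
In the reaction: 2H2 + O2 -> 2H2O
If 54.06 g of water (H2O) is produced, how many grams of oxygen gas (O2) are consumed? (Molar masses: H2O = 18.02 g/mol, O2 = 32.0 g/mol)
Moles of H2O = 54.06 g ÷ 18.02 g/mol = 3 mol
Mole ratio: 1 mol O2 / 2 mol H2O
Moles of O2 = 3 × (1/2) = 1.5 mol
Mass of O2 = 1.5 mol × 32.0 g/mol = 48 g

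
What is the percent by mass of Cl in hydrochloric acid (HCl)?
Mass of Cl in formula = 35.45 × 1 = 35.45 g/mol
Molar mass = 36.46 g/mol
% Cl = (35.45/36.46) × 100% = 97.23%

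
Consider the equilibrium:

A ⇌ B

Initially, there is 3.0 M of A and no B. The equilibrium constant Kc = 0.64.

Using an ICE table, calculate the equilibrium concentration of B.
[B] = 1.171 M

ICE: [A] = 3.0 − x, [B] = x.
Kc = x/(3.0 − x) = 0.64 ⇒ x = 0.64·3.0/(1 + 0.64) = 1.92/1.64 = 1.171.
[B] = x = 1.171 M.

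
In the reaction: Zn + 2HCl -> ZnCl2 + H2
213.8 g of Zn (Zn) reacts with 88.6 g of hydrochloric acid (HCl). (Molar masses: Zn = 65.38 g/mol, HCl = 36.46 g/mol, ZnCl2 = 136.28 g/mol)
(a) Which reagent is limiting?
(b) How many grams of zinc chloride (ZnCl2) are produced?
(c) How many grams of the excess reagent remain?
(a) HCl, (b) 165.6 g, (c) 134.4 g

Moles of Zn = 213.8 g ÷ 65.38 g/mol = 3.27011 mol
Moles of HCl = 88.6 g ÷ 36.46 g/mol = 2.43006 mol
Moles ÷ coefficient: Zn: 3.27011/1 = 3.27, HCl: 2.43006/2 = 1.215
(a) HCl has the smaller value, so HCl is the limiting reagent.
(b) Moles of ZnCl2 = 2.43006 mol HCl × (1/2) = 1.21503 mol; mass = 1.21503 mol × 136.28 g/mol = 165.6 g
(c) Zn consumed = 2.43006 × (1/2) = 1.21503 mol; remaining = 3.27011 − 1.21503 = 2.05508 mol; mass = 2.05508 mol × 65.38 g/mol = 134.4 g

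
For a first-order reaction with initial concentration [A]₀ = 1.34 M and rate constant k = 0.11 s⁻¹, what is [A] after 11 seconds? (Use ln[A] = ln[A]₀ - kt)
0.3996 M

ln[A] = ln[A]₀ - k·t = ln(1.34) - (0.11)·(11) = 0.2927 - 1.2100 = -0.9173
[A] = e^(-0.9173) = 0.3996 M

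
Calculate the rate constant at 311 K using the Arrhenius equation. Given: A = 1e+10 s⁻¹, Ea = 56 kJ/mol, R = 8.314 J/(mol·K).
3.93e+00 s⁻¹

k = A·exp(-Ea/(R·T)) = 1e+10·exp(-56000/(8.314·311)) = 1e+10·exp(-21.6580) = 1e+10·3.9270e-10 = 3.93e+00 s⁻¹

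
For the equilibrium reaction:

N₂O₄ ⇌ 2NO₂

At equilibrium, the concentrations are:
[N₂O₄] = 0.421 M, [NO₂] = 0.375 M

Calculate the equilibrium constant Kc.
K_c = 0.3340

Kc = ([NO₂]^2) / ([N₂O₄])
   = ((0.375)^2) / ((0.421))
   = 0.14062 / 0.421 = 0.3340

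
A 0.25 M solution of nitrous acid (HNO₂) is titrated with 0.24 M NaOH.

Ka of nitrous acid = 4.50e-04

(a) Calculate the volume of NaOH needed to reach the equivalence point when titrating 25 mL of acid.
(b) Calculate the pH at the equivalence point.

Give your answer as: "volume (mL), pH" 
V = 26.0 mL, pH = 8.22

(a) At equivalence: moles acid = moles base.
moles acid = 0.25 × 0.025 = 0.00625 mol; V_NaOH = 0.00625/0.24 = 0.02604 L = 26.0 mL.
(b) At equivalence, all acid → conjugate base A⁻ at [A⁻] = 0.00625/0.05104 = 0.1224 M.
Kb = Kw/Ka = 1.0e-14/4.50e-04 = 2.222e-11; [OH⁻] = √(Kb·[A⁻]) = 1.650e-06; pOH = 5.78; pH = 14 − pOH = 8.22.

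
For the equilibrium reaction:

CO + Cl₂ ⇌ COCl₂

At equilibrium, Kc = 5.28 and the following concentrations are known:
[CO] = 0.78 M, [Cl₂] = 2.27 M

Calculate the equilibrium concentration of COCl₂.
[COCl₂] = 9.3488 M

Kc = ([COCl₂]) / ([CO] × [Cl₂]) = 5.28
[COCl₂]^1 = Kc · (reactant terms)/(other product terms) = 5.28 · 1.7706 / 1 = 9.3488
[COCl₂] = 9.3488 M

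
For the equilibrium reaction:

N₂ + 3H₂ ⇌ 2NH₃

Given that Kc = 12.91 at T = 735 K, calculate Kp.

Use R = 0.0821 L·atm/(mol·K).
K_p = 0.0035

Δn = (moles gaseous products) − (moles gaseous reactants) = -2
T = 735 K; RT = 0.0821 × 735 = 60.3435
Kp = Kc·(RT)^Δn = 12.91 × (60.3435)^-2 = 12.91 × 0.000274624 = 0.0035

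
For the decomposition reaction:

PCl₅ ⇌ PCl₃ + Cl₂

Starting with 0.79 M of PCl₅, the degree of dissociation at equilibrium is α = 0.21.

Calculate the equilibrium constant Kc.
K_c = 0.0441

x = α·[A]₀ = 0.21 × 0.79 = 0.1659 M dissociated.
At eq: [PCl₅] = 0.79 − 0.1659 = 0.6241 M; [PCl₃] = [Cl₂] = x = 0.1659 M.
Kc = [PCl₃][Cl₂]/[PCl₅] = (0.1659)²/0.6241 = 0.0441.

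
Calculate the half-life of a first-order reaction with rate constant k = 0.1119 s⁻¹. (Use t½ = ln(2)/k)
6.19 s

t½ = ln(2)/k = 0.6931/0.1119 = 6.19 s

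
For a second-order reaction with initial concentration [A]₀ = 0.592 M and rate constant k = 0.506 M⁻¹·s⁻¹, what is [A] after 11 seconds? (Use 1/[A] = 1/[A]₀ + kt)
0.1378 M

1/[A] = 1/[A]₀ + k·t = 1/0.592 + (0.506)·(11) = 1.6892 + 5.5660 = 7.2552
[A] = 1/7.2552 = 0.1378 M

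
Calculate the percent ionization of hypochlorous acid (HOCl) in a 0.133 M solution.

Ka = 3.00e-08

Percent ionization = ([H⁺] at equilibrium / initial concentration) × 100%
Percent ionization = 0.0475%

Let x = [H⁺]. Ka = x²/(C - x) ⇒ x² + (3.00e-08)x - (3.00e-08)(0.133) = 0. x = 6.3151e-05. Percent = (6.3151e-05/0.133) × 100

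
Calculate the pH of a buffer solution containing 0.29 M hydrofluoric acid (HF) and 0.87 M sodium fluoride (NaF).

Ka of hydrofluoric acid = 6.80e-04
pH = 3.64

pKa = -log(6.80e-04) = 3.17. pH = pKa + log([A⁻]/[HA]) = 3.17 + log(0.87/0.29)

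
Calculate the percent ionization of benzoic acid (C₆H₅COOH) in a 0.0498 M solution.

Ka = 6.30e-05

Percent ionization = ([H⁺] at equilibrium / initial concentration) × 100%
Percent ionization = 3.49%

Let x = [H⁺]. Ka = x²/(C - x) ⇒ x² + (6.30e-05)x - (6.30e-05)(0.0498) = 0. x = 1.7401e-03. Percent = (1.7401e-03/0.0498) × 100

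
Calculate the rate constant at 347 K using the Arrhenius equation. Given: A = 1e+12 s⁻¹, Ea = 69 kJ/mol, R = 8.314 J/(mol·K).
4.10e+01 s⁻¹

k = A·exp(-Ea/(R·T)) = 1e+12·exp(-69000/(8.314·347)) = 1e+12·exp(-23.9172) = 1e+12·4.1012e-11 = 4.10e+01 s⁻¹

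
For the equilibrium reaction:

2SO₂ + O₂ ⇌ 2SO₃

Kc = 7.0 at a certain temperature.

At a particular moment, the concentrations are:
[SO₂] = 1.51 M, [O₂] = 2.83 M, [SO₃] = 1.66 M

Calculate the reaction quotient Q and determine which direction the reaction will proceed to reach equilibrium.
Q = 0.427, Q < K, reaction proceeds forward (toward products)

Q = ([SO₃]^2) / ([SO₂]^2 × [O₂])
  = ((1.66)^2) / ((1.51)^2·(2.83)) = 2.7556/6.4527 = 0.427
Since Q = 0.427 < Kc = 7.0, the reaction proceeds forward (toward products) to reach equilibrium.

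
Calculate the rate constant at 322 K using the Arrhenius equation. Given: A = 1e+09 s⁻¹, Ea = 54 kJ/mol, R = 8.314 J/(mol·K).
1.74e+00 s⁻¹

k = A·exp(-Ea/(R·T)) = 1e+09·exp(-54000/(8.314·322)) = 1e+09·exp(-20.1710) = 1e+09·1.7371e-09 = 1.74e+00 s⁻¹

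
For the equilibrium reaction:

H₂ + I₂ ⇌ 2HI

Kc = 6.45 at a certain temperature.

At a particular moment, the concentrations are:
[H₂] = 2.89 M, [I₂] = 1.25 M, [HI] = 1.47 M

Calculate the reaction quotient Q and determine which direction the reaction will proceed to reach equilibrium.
Q = 0.598, Q < K, reaction proceeds forward (toward products)

Q = ([HI]^2) / ([H₂] × [I₂])
  = ((1.47)^2) / ((2.89)·(1.25)) = 2.1609/3.6125 = 0.5982
Since Q = 0.5982 < Kc = 6.45, the reaction proceeds forward (toward products) to reach equilibrium.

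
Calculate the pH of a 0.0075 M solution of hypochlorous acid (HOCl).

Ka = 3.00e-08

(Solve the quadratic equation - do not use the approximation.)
pH = 4.82

x² + Ka×x - Ka×C = 0. Using quadratic formula: [H⁺] = 1.4985e-05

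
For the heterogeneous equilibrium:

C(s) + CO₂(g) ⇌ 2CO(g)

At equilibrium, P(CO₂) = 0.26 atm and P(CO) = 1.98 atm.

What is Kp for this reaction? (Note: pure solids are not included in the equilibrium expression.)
K_p = 15.078

Solid C is excluded.
Kp = P(CO)²/P(CO₂) = (1.98)²/0.26 = 3.92/0.26 = 15.078.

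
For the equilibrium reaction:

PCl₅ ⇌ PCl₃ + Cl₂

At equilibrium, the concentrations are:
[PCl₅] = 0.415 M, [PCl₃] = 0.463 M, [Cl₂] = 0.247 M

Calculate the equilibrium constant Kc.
K_c = 0.2756

Kc = ([PCl₃] × [Cl₂]) / ([PCl₅])
   = ((0.463)·(0.247)) / ((0.415))
   = 0.11436 / 0.415 = 0.2756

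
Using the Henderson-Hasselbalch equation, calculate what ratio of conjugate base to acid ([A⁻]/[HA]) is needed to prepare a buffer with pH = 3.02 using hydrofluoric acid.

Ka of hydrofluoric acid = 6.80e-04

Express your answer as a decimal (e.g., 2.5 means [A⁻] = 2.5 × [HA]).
[A⁻]/[HA] = 0.712

pKa = −log(6.80e-04) = 3.1675. pH = pKa + log([A⁻]/[HA]). 3.02 = 3.1675 + log(ratio). log(ratio) = 3.02 − 3.1675 = -0.1475. ratio = 10^(-0.1475) = 0.712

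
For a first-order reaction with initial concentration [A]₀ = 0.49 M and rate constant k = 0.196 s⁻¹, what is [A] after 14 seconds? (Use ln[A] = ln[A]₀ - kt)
0.0315 M

ln[A] = ln[A]₀ - k·t = ln(0.49) - (0.196)·(14) = -0.7133 - 2.7440 = -3.4573
[A] = e^(-3.4573) = 0.0315 M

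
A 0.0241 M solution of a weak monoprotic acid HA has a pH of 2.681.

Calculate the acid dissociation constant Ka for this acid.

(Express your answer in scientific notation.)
K_a = 1.97e-04

[H⁺] = 10^(−pH) = 10^(−2.681) = 2.084e-03 M. For HA ⇌ H⁺ + A⁻, Ka = x²/(C − x) = (2.084e-03)²/(0.0241 − 2.084e-03) = 1.97e-04.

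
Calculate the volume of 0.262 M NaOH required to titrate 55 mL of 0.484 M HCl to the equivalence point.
V_{base} = 101.6 mL

At equivalence: moles acid = moles base.
moles HCl = 0.484 M × 0.055 L = 0.02662 mol
V_NaOH = 0.02662 mol ÷ 0.262 M = 0.1016 L = 101.6 mL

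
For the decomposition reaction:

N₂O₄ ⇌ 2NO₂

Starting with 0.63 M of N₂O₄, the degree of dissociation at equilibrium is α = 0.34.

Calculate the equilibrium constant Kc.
K_c = 0.4414

x = α·[A]₀ = 0.34 × 0.63 = 0.2142 M dissociated.
At eq: [N₂O₄] = 0.63 − 0.2142 = 0.4158 M; [NO₂] = 2x = 0.4284 M.
Kc = [NO₂]²/[N₂O₄] = (0.4284)²/0.4158 = 0.4414.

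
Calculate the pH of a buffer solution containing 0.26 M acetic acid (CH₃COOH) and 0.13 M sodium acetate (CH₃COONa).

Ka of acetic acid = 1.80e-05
pH = 4.44

pKa = -log(1.80e-05) = 4.74. pH = pKa + log([A⁻]/[HA]) = 4.74 + log(0.13/0.26)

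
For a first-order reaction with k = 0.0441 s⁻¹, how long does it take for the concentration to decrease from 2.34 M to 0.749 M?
25.83 s

From ln[A] = ln[A]₀ - k·t: t = ln([A]₀/[A])/k = ln(2.34/0.749)/0.0441 = ln(3.1242)/0.0441 = 1.1392/0.0441 = 25.83 s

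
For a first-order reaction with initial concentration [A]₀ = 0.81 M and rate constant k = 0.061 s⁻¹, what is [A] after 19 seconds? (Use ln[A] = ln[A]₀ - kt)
0.2542 M

ln[A] = ln[A]₀ - k·t = ln(0.81) - (0.061)·(19) = -0.2107 - 1.1590 = -1.3697
[A] = e^(-1.3697) = 0.2542 M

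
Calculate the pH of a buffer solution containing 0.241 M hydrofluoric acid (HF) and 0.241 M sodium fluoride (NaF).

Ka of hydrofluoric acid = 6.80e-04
pH = 3.17

pKa = -log(6.80e-04) = 3.17. pH = pKa + log([A⁻]/[HA]) = 3.17 + log(0.241/0.241)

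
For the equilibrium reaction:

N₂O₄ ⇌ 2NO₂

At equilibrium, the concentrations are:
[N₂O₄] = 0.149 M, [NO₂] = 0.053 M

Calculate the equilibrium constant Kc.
K_c = 0.0189

Kc = ([NO₂]^2) / ([N₂O₄])
   = ((0.053)^2) / ((0.149))
   = 0.002809 / 0.149 = 0.0189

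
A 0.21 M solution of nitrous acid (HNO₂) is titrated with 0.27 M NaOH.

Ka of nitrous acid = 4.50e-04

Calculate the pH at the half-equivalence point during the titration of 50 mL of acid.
pH = pKa = 3.35

At the half-equivalence point, [HA] = [A⁻], so by Henderson–Hasselbalch pH = pKa + log(1) = pKa.
pKa = −log(4.50e-04) = 3.35.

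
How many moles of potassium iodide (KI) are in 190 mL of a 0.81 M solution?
Moles = Molarity × Volume (L)
Moles = 0.81 M × 0.19 L = 0.1539 mol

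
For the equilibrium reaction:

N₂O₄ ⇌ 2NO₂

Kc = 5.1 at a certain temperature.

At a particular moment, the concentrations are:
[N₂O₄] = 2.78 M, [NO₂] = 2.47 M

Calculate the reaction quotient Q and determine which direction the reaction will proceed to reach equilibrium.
Q = 2.195, Q < K, reaction proceeds forward (toward products)

Q = ([NO₂]^2) / ([N₂O₄])
  = ((2.47)^2) / ((2.78)) = 6.1009/2.78 = 2.195
Since Q = 2.195 < Kc = 5.1, the reaction proceeds forward (toward products) to reach equilibrium.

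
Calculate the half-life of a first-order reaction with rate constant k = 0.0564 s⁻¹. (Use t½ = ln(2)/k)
12.29 s

t½ = ln(2)/k = 0.6931/0.0564 = 12.29 s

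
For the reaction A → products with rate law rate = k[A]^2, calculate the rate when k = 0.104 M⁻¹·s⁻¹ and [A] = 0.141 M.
0.002068 M/s

rate = k·[A]^2 = 0.104·(0.141)^2 = 0.104·0.019881 = 0.002068 M/s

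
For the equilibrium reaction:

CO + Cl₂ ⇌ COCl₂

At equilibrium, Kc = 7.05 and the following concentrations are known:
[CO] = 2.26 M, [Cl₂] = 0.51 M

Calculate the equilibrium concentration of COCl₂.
[COCl₂] = 8.1258 M

Kc = ([COCl₂]) / ([CO] × [Cl₂]) = 7.05
[COCl₂]^1 = Kc · (reactant terms)/(other product terms) = 7.05 · 1.1526 / 1 = 8.1258
[COCl₂] = 8.1258 M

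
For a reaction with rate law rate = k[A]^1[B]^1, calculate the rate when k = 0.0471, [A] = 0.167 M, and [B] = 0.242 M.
0.001903 M/s

rate = k·[A]^1·[B]^1 = 0.0471·(0.167)^1·(0.242)^1 = 0.0471·0.167·0.242 = 0.001903 M/s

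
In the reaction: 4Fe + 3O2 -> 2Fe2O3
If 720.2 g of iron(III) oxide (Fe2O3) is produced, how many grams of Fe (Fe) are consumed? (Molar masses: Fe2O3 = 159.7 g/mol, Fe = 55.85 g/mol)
Moles of Fe2O3 = 720.2 g ÷ 159.7 g/mol = 4.50971 mol
Mole ratio: 4 mol Fe / 2 mol Fe2O3
Moles of Fe = 4.50971 × (4/2) = 9.01941 mol
Mass of Fe = 9.01941 mol × 55.85 g/mol = 503.7 g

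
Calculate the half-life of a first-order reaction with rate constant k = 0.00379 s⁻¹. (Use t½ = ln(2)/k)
182.89 s

t½ = ln(2)/k = 0.6931/0.00379 = 182.89 s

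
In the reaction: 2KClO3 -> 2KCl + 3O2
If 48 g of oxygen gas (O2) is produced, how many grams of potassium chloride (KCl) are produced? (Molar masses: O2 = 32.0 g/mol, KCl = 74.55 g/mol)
Moles of O2 = 48 g ÷ 32.0 g/mol = 1.5 mol
Mole ratio: 2 mol KCl / 3 mol O2
Moles of KCl = 1.5 × (2/3) = 1 mol
Mass of KCl = 1 mol × 74.55 g/mol = 74.55 g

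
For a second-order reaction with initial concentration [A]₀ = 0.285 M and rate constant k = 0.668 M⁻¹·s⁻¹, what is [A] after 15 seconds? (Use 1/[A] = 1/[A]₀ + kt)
0.0739 M

1/[A] = 1/[A]₀ + k·t = 1/0.285 + (0.668)·(15) = 3.5088 + 10.0200 = 13.5288
[A] = 1/13.5288 = 0.0739 M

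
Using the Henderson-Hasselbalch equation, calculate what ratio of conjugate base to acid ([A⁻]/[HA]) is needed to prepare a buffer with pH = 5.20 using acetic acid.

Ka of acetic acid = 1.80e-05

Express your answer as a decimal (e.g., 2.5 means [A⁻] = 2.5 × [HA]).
[A⁻]/[HA] = 2.853

pKa = −log(1.80e-05) = 4.7447. pH = pKa + log([A⁻]/[HA]). 5.20 = 4.7447 + log(ratio). log(ratio) = 5.20 − 4.7447 = 0.4553. ratio = 10^(0.4553) = 2.853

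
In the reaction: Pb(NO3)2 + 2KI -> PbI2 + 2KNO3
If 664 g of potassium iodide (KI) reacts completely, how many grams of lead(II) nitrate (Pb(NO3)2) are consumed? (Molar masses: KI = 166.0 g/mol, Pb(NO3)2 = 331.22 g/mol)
Moles of KI = 664 g ÷ 166.0 g/mol = 4 mol
Mole ratio: 1 mol Pb(NO3)2 / 2 mol KI
Moles of Pb(NO3)2 = 4 × (1/2) = 2 mol
Mass of Pb(NO3)2 = 2 mol × 331.22 g/mol = 662.4 g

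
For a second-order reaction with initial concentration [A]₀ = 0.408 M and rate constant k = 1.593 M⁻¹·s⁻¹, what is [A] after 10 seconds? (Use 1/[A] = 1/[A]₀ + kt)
0.0544 M

1/[A] = 1/[A]₀ + k·t = 1/0.408 + (1.593)·(10) = 2.4510 + 15.9300 = 18.3810
[A] = 1/18.3810 = 0.0544 M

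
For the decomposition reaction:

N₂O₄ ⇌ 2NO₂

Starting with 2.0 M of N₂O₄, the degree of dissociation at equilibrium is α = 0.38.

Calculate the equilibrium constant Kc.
K_c = 1.8632

x = α·[A]₀ = 0.38 × 2.0 = 0.76 M dissociated.
At eq: [N₂O₄] = 2.0 − 0.76 = 1.24 M; [NO₂] = 2x = 1.52 M.
Kc = [NO₂]²/[N₂O₄] = (1.52)²/1.24 = 1.863.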